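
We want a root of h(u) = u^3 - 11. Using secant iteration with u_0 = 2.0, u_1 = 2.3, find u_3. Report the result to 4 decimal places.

2.2237

h(2.0) = -3.000000, h(2.3) = 1.167000
u_2 = 2.300000 − 1.167000·(2.300000 − 2.000000) / (1.167000 − (-3.000000)) = 2.300000 − (0.350100)/(4.167000) = 2.215983
h(2.215983) = -0.118241
u_3 = 2.215983 − (-0.118241)·(2.215983 − 2.300000) / (-0.118241 − 1.167000) = 2.215983 − (0.009934)/(-1.285241) = 2.223712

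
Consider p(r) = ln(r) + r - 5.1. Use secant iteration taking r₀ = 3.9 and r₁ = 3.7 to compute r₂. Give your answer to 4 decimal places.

3.7726

p(3.9) = 0.160977, p(3.7) = -0.091667
r₂ = 3.700000 − (-0.091667)·(3.700000 − 3.900000) / (-0.091667 − 0.160977) = 3.700000 − (0.018333)/(-0.252644) = 3.772566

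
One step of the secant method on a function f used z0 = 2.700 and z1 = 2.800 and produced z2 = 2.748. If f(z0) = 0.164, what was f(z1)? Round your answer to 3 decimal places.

The secant line through (2.700, 0.164) and (2.800, f(z1)) crosses zero at z2 = 2.748.
So (2.700, 0.164), (2.800, f(z1)), (2.748, 0) are collinear:
f(z1) = 0.164 · (2.800 − 2.748) / (2.700 − 2.748) = 0.164 · (0.05200)/(-0.04800) = -0.17767

-0.178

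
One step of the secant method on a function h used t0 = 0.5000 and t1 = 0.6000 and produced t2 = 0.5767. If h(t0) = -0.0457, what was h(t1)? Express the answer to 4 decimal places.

The secant line through (0.5000, -0.0457) and (0.6000, h(t1)) crosses zero at t2 = 0.5767.
So (0.5000, -0.0457), (0.6000, h(t1)), (0.5767, 0) are collinear:
h(t1) = -0.0457 · (0.6000 − 0.5767) / (0.5000 − 0.5767) = -0.0457 · (0.023300)/(-0.076700) = 0.013883

0.0139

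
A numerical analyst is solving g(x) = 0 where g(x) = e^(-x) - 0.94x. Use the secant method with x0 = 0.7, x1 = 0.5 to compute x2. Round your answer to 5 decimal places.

0.59165

g(0.7) = -0.1614147, g(0.5) = 0.1365307
x2 = 0.5000000 − 0.1365307·(0.5000000 − 0.7000000) / (0.1365307 − (-0.1614147)) = 0.5000000 − (-0.0273061)/(0.2979454) = 0.5916481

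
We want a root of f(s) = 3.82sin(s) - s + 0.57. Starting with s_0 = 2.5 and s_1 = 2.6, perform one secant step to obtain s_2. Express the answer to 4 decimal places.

f(2.5) = 0.356164, f(2.6) = -0.060785
s_2 = 2.600000 − (-0.060785)·(2.600000 − 2.500000) / (-0.060785 − 0.356164) = 2.600000 − (-0.006078)/(-0.416948) = 2.585422

2.5854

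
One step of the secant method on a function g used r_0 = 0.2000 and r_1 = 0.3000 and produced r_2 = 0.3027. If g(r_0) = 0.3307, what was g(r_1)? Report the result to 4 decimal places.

0.0087

The secant line through (0.2000, 0.3307) and (0.3000, g(r_1)) crosses zero at r_2 = 0.3027.
So (0.2000, 0.3307), (0.3000, g(r_1)), (0.3027, 0) are collinear:
g(r_1) = 0.3307 · (0.3000 − 0.3027) / (0.2000 − 0.3027) = 0.3307 · (-0.002700)/(-0.102700) = 0.008694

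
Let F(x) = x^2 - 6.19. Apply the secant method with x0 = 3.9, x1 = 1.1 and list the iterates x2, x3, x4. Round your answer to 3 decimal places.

F(3.9) = 9.02000, F(1.1) = -4.98000
x2 = 1.10000 − (-4.98000)·(1.10000 − 3.90000) / (-4.98000 − 9.02000) = 1.10000 − (13.94400)/(-14.00000) = 2.09600
F(2.09600) = -1.79678
x3 = 2.09600 − (-1.79678)·(2.09600 − 1.10000) / (-1.79678 − (-4.98000)) = 2.09600 − (-1.78960)/(3.18322) = 2.65820
F(2.65820) = 0.87602
x4 = 2.65820 − 0.87602·(2.65820 − 2.09600) / (0.87602 − (-1.79678)) = 2.65820 − (0.49249)/(2.67280) = 2.47394

2.096, 2.658, 2.474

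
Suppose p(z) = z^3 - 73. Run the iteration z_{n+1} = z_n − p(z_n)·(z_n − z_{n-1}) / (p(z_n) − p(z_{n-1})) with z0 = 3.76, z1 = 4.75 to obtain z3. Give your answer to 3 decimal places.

p(3.76) = -19.84262, p(4.75) = 34.17188
z2 = 4.75000 − 34.17188·(4.75000 − 3.76000) / (34.17188 − (-19.84262)) = 4.75000 − (33.83016)/(54.01450) = 4.12368
p(4.12368) = -2.87771
z3 = 4.12368 − (-2.87771)·(4.12368 − 4.75000) / (-2.87771 − 34.17188) = 4.12368 − (1.80236)/(-37.04959) = 4.17233

4.172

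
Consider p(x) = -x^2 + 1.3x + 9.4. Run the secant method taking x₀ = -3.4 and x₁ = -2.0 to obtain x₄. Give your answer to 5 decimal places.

p(-3.4) = -6.5800000, p(-2.0) = 2.8000000
x₂ = -2.0000000 − 2.8000000·(-2.0000000 − (-3.4000000)) / (2.8000000 − (-6.5800000)) = -2.0000000 − (3.9200000)/(9.3800000) = -2.4179104
p(-2.4179104) = 0.4104255
x₃ = -2.4179104 − 0.4104255·(-2.4179104 − (-2.0000000)) / (0.4104255 − 2.8000000) = -2.4179104 − (-0.1715211)/(-2.3895745) = -2.4896894
p(-2.4896894) = -0.0351494
x₄ = -2.4896894 − (-0.0351494)·(-2.4896894 − (-2.4179104)) / (-0.0351494 − 0.4104255) = -2.4896894 − (0.0025230)/(-0.4455749) = -2.4840271

-2.48403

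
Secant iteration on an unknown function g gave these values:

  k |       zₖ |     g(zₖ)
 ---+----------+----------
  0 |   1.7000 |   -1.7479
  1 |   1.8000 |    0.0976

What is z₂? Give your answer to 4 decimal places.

z₂ = 1.8000 − 0.0976·(1.8000 − 1.7000) / (0.0976 − (-1.7479))
   = 1.8000 − (0.009760)/(1.845500) = 1.794711

1.7947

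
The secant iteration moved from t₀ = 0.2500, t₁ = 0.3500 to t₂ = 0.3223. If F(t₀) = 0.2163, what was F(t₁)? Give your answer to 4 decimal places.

The secant line through (0.2500, 0.2163) and (0.3500, F(t₁)) crosses zero at t₂ = 0.3223.
So (0.2500, 0.2163), (0.3500, F(t₁)), (0.3223, 0) are collinear:
F(t₁) = 0.2163 · (0.3500 − 0.3223) / (0.2500 − 0.3223) = 0.2163 · (0.027700)/(-0.072300) = -0.082870

-0.0829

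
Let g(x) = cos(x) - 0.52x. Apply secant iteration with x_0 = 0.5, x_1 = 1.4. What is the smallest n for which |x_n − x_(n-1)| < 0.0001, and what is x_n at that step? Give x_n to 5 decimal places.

n = 5, x_n = 1.01487

g(0.5) = 0.6175826, g(1.4) = -0.5580329
x_2 = 1.4000000 − (-0.5580329)·(0.9000000)/(-1.1756154) = 0.9727943;  |Δ| = 0.4272057
g(0.9727943) = 0.0571393
x_3 = 0.9727943 − 0.0571393·(-0.4272057)/(0.6151721) = 1.0124746;  |Δ| = 0.0396803
g(1.0124746) = 0.0032767
x_4 = 1.0124746 − 0.0032767·(0.0396803)/(-0.0538626) = 1.0148886;  |Δ| = 0.0024139
g(1.0148886) = -0.0000274
x_5 = 1.0148886 − (-0.0000274)·(0.0024139)/(-0.0033041) = 1.0148685;  |Δ| = 0.0000201
|x_5 − x_4| = 0.0000201 < 0.0001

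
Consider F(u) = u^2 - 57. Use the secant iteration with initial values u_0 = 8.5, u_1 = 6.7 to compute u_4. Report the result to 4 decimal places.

7.5498

F(8.5) = 15.250000, F(6.7) = -12.110000
u_2 = 6.700000 − (-12.110000)·(6.700000 − 8.500000) / (-12.110000 − 15.250000) = 6.700000 − (21.798000)/(-27.360000) = 7.496711
F(7.496711) = -0.799331
u_3 = 7.496711 − (-0.799331)·(7.496711 − 6.700000) / (-0.799331 − (-12.110000)) = 7.496711 − (-0.636836)/(11.310669) = 7.553015
F(7.553015) = 0.048028
u_4 = 7.553015 − 0.048028·(7.553015 − 7.496711) / (0.048028 − (-0.799331)) = 7.553015 − (0.002704)/(0.847359) = 7.549823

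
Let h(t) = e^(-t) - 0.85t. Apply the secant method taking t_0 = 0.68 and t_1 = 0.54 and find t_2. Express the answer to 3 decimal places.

h(0.68) = -0.07138, h(0.54) = 0.12375
t_2 = 0.54000 − 0.12375·(0.54000 − 0.68000) / (0.12375 − (-0.07138)) = 0.54000 − (-0.01732)/(0.19513) = 0.62879

0.629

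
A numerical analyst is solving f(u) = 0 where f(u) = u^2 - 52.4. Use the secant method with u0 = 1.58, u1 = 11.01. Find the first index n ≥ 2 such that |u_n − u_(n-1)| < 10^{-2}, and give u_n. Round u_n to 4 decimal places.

n = 6, u_n = 7.2388

f(1.58) = -49.903600, f(11.01) = 68.820100
u2 = 11.010000 − 68.820100·(9.430000)/(118.723700) = 5.543749;  |Δ| = 5.466251
f(5.543749) = -21.666847
u3 = 5.543749 − (-21.666847)·(-5.466251)/(-90.486947) = 6.852628;  |Δ| = 1.308879
f(6.852628) = -5.441496
u4 = 6.852628 − (-5.441496)·(1.308879)/(16.225351) = 7.291586;  |Δ| = 0.438959
f(7.291586) = 0.767228
u5 = 7.291586 − 0.767228·(0.438959)/(6.208724) = 7.237343;  |Δ| = 0.054243
f(7.237343) = -0.020868
u6 = 7.237343 − (-0.020868)·(-0.054243)/(-0.788096) = 7.238779;  |Δ| = 0.001436
|u6 − u5| = 0.001436 < 10^{-2}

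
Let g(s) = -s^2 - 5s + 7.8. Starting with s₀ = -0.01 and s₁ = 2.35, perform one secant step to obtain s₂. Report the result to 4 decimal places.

1.0595

g(-0.01) = 7.849900, g(2.35) = -9.472500
s₂ = 2.350000 − (-9.472500)·(2.350000 − (-0.010000)) / (-9.472500 − 7.849900) = 2.350000 − (-22.355100)/(-17.322400) = 1.059469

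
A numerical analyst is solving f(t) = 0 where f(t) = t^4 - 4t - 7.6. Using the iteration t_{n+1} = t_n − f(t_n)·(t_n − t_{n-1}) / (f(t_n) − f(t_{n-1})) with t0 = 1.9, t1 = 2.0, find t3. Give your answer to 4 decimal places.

1.9855

f(1.9) = -2.167900, f(2.0) = 0.400000
t2 = 2.000000 − 0.400000·(2.000000 − 1.900000) / (0.400000 − (-2.167900)) = 2.000000 − (0.040000)/(2.567900) = 1.984423
f(1.984423) = -0.030361
t3 = 1.984423 − (-0.030361)·(1.984423 − 2.000000) / (-0.030361 − 0.400000) = 1.984423 − (0.000473)/(-0.430361) = 1.985522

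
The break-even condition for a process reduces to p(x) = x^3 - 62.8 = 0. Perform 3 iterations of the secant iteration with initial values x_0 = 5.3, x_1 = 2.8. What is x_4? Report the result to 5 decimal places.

p(5.3) = 86.0770000, p(2.8) = -40.8480000
x_2 = 2.8000000 − (-40.8480000)·(2.8000000 − 5.3000000) / (-40.8480000 − 86.0770000) = 2.8000000 − (102.1200000)/(-126.9250000) = 3.6045696
p(3.6045696) = -15.9661073
x_3 = 3.6045696 − (-15.9661073)·(3.6045696 − 2.8000000) / (-15.9661073 − (-40.8480000)) = 3.6045696 − (-12.8458450)/(24.8818927) = 4.1208424
p(4.1208424) = 7.1774370
x_4 = 4.1208424 − 7.1774370·(4.1208424 − 3.6045696) / (7.1774370 − (-15.9661073)) = 4.1208424 − (3.7055156)/(23.1435442) = 3.9607323

3.96073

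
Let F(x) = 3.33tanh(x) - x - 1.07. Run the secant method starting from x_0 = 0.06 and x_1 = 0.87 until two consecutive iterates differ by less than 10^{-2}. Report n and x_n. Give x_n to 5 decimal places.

F(0.06) = -0.9304394, F(0.87) = 0.3955759
x_2 = 0.8700000 − 0.3955759·(0.8100000)/(1.3260153) = 0.6283614;  |Δ| = 0.2416386
F(0.6283614) = 0.1561918
x_3 = 0.6283614 − 0.1561918·(-0.2416386)/(-0.2393840) = 0.4706986;  |Δ| = 0.1576629
F(0.4706986) = -0.0796159
x_4 = 0.4706986 − (-0.0796159)·(-0.1576629)/(-0.2358077) = 0.5239304;  |Δ| = 0.0532318
F(0.5239304) = 0.0068931
x_5 = 0.5239304 − 0.0068931·(0.0532318)/(0.0865090) = 0.5196888;  |Δ| = 0.0042416
|x_5 − x_4| = 0.0042416 < 10^{-2}

n = 5, x_n = 0.51969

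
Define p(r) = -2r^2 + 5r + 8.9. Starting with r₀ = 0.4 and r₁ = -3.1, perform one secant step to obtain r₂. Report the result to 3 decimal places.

p(0.4) = 10.58000, p(-3.1) = -25.82000
r₂ = -3.10000 − (-25.82000)·(-3.10000 − 0.40000) / (-25.82000 − 10.58000) = -3.10000 − (90.37000)/(-36.40000) = -0.61731

-0.617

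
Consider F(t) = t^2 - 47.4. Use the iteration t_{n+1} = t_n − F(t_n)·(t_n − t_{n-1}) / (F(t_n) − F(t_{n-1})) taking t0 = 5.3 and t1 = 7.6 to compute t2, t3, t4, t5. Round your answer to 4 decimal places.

6.7969, 6.8804, 6.8848, 6.8848

F(5.3) = -19.310000, F(7.6) = 10.360000
t2 = 7.600000 − 10.360000·(7.600000 − 5.300000) / (10.360000 − (-19.310000)) = 7.600000 − (23.828000)/(29.670000) = 6.796899
F(6.796899) = -1.202161
t3 = 6.796899 − (-1.202161)·(6.796899 − 7.600000) / (-1.202161 − 10.360000) = 6.796899 − (0.965456)/(-11.562161) = 6.880401
F(6.880401) = -0.060088
t4 = 6.880401 − (-0.060088)·(6.880401 − 6.796899) / (-0.060088 − (-1.202161)) = 6.880401 − (-0.005017)/(1.142073) = 6.884794
F(6.884794) = 0.000386
t5 = 6.884794 − 0.000386·(6.884794 − 6.880401) / (0.000386 − (-0.060088)) = 6.884794 − (0.000002)/(0.060474) = 6.884766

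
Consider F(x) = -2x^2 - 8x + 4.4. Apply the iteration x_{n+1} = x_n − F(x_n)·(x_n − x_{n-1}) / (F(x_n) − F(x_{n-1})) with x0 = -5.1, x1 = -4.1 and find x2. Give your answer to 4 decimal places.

-4.4442

F(-5.1) = -6.820000, F(-4.1) = 3.580000
x2 = -4.100000 − 3.580000·(-4.100000 − (-5.100000)) / (3.580000 − (-6.820000)) = -4.100000 − (3.580000)/(10.400000) = -4.444231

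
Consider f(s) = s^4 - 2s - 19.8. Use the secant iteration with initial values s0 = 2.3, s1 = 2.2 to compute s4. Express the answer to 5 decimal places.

f(2.3) = 3.5841000, f(2.2) = -0.7744000
s2 = 2.2000000 − (-0.7744000)·(2.2000000 − 2.3000000) / (-0.7744000 − 3.5841000) = 2.2000000 − (0.0774400)/(-4.3585000) = 2.2177676
f(2.2177676) = -0.0439614
s3 = 2.2177676 − (-0.0439614)·(2.2177676 − 2.2000000) / (-0.0439614 − (-0.7744000)) = 2.2177676 − (-0.0007811)/(0.7304386) = 2.2188369
f(2.2188369) = 0.0005915
s4 = 2.2188369 − 0.0005915·(2.2188369 − 2.2177676) / (0.0005915 − (-0.0439614)) = 2.2188369 − (0.0000006)/(0.0445528) = 2.2188227

2.21882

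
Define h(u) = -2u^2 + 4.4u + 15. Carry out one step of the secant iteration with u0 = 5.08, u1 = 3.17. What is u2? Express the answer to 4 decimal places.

3.9014

h(5.08) = -14.260800, h(3.17) = 8.850200
u2 = 3.170000 − 8.850200·(3.170000 − 5.080000) / (8.850200 − (-14.260800)) = 3.170000 − (-16.903882)/(23.111000) = 3.901421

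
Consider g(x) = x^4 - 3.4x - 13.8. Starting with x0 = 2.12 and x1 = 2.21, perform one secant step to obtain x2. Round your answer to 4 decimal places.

2.1417

g(2.12) = -0.808369, g(2.21) = 2.540433
x2 = 2.210000 − 2.540433·(2.210000 − 2.120000) / (2.540433 − (-0.808369)) = 2.210000 − (0.228639)/(3.348801) = 2.141725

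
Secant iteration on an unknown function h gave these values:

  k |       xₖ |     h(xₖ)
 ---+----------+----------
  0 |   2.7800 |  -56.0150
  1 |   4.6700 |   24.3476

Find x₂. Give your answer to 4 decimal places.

x₂ = 4.6700 − 24.3476·(4.6700 − 2.7800) / (24.3476 − (-56.0150))
   = 4.6700 − (46.016964)/(80.362600) = 4.097383

4.0974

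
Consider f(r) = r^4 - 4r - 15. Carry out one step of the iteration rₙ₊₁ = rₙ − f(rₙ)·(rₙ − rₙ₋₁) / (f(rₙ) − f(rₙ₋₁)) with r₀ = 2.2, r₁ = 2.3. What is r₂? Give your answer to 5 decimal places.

2.20900

f(2.2) = -0.3744000, f(2.3) = 3.7841000
r₂ = 2.3000000 − 3.7841000·(2.3000000 − 2.2000000) / (3.7841000 − (-0.3744000)) = 2.3000000 − (0.3784100)/(4.1585000) = 2.2090032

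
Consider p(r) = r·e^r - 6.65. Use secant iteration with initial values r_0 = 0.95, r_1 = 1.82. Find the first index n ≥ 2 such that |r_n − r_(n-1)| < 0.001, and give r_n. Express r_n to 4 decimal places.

p(0.95) = -4.193576, p(1.82) = 4.582782
r_2 = 1.820000 − 4.582782·(0.870000)/(8.776358) = 1.365709;  |Δ| = 0.454291
p(1.365709) = -1.298469
r_3 = 1.365709 − (-1.298469)·(-0.454291)/(-5.881251) = 1.466008;  |Δ| = 0.100299
p(1.466008) = -0.299390
r_4 = 1.466008 − (-0.299390)·(0.100299)/(0.999079) = 1.496064;  |Δ| = 0.030056
p(1.496064) = 0.028556
r_5 = 1.496064 − 0.028556·(0.030056)/(0.327946) = 1.493447;  |Δ| = 0.002617
p(1.493447) = -0.000553
r_6 = 1.493447 − (-0.000553)·(-0.002617)/(-0.029108) = 1.493497;  |Δ| = 0.000050
|r_6 − r_5| = 0.000050 < 0.001

n = 6, r_n = 1.4935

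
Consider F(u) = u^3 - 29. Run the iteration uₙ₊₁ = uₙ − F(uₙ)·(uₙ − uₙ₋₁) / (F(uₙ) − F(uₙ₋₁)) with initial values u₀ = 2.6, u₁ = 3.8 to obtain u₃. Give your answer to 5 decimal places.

3.05059

F(2.6) = -11.4240000, F(3.8) = 25.8720000
u₂ = 3.8000000 − 25.8720000·(3.8000000 − 2.6000000) / (25.8720000 − (-11.4240000)) = 3.8000000 − (31.0464000)/(37.2960000) = 2.9675676
F(2.9675676) = -2.8662430
u₃ = 2.9675676 − (-2.8662430)·(2.9675676 − 3.8000000) / (-2.8662430 − 25.8720000) = 2.9675676 − (2.3859537)/(-28.7382430) = 3.0505912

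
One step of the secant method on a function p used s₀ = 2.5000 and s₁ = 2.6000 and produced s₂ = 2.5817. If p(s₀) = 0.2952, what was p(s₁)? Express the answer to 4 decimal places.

-0.0661

The secant line through (2.5000, 0.2952) and (2.6000, p(s₁)) crosses zero at s₂ = 2.5817.
So (2.5000, 0.2952), (2.6000, p(s₁)), (2.5817, 0) are collinear:
p(s₁) = 0.2952 · (2.6000 − 2.5817) / (2.5000 − 2.5817) = 0.2952 · (0.018300)/(-0.081700) = -0.066122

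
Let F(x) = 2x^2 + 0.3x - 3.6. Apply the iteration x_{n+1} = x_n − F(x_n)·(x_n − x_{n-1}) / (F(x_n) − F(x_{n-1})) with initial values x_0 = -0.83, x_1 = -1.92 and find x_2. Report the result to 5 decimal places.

-1.30523

F(-0.83) = -2.4712000, F(-1.92) = 3.1968000
x_2 = -1.9200000 − 3.1968000·(-1.9200000 − (-0.8300000)) / (3.1968000 − (-2.4712000)) = -1.9200000 − (-3.4845120)/(5.6680000) = -1.3052308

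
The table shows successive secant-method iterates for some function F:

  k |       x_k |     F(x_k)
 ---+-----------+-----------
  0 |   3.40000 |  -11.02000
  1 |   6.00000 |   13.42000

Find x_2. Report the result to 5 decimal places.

x_2 = 6.00000 − 13.42000·(6.00000 − 3.40000) / (13.42000 − (-11.02000))
   = 6.00000 − (34.8920000)/(24.4400000) = 4.5723404

4.57234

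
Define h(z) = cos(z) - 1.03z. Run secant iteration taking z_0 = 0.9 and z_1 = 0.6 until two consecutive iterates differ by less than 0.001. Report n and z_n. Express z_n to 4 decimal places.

h(0.9) = -0.305390, h(0.6) = 0.207336
z_2 = 0.600000 − 0.207336·(-0.300000)/(0.512726) = 0.721314;  |Δ| = 0.121314
h(0.721314) = 0.007986
z_3 = 0.721314 − 0.007986·(0.121314)/(-0.199350) = 0.726173;  |Δ| = 0.004860
h(0.726173) = -0.000238
z_4 = 0.726173 − (-0.000238)·(0.004860)/(-0.008223) = 0.726033;  |Δ| = 0.000141
|z_4 − z_3| = 0.000141 < 0.001

n = 4, z_n = 0.7260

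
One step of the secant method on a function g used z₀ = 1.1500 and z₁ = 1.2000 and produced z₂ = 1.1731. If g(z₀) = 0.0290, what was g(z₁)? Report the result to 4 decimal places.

The secant line through (1.1500, 0.0290) and (1.2000, g(z₁)) crosses zero at z₂ = 1.1731.
So (1.1500, 0.0290), (1.2000, g(z₁)), (1.1731, 0) are collinear:
g(z₁) = 0.0290 · (1.2000 − 1.1731) / (1.1500 − 1.1731) = 0.0290 · (0.026900)/(-0.023100) = -0.033771

-0.0338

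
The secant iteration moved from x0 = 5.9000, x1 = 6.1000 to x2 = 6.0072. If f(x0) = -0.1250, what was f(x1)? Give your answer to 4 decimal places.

0.1082

The secant line through (5.9000, -0.1250) and (6.1000, f(x1)) crosses zero at x2 = 6.0072.
So (5.9000, -0.1250), (6.1000, f(x1)), (6.0072, 0) are collinear:
f(x1) = -0.1250 · (6.1000 − 6.0072) / (5.9000 − 6.0072) = -0.1250 · (0.092800)/(-0.107200) = 0.108209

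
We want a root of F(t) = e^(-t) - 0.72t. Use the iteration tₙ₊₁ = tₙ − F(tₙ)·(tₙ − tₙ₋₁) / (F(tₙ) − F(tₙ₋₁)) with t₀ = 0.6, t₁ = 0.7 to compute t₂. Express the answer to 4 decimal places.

0.6940

F(0.6) = 0.116812, F(0.7) = -0.007415
t₂ = 0.700000 − (-0.007415)·(0.700000 − 0.600000) / (-0.007415 − 0.116812) = 0.700000 − (-0.000741)/(-0.124226) = 0.694031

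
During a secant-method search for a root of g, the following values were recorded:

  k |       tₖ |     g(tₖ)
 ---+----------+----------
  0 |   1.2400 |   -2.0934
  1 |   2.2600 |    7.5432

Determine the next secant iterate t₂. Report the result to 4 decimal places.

1.4616

t₂ = 2.2600 − 7.5432·(2.2600 − 1.2400) / (7.5432 − (-2.0934))
   = 2.2600 − (7.694064)/(9.636600) = 1.461579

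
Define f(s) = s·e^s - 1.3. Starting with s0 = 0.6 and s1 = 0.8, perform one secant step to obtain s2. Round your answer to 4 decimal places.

0.6602

f(0.6) = -0.206729, f(0.8) = 0.480433
s2 = 0.800000 − 0.480433·(0.800000 − 0.600000) / (0.480433 − (-0.206729)) = 0.800000 − (0.096087)/(0.687161) = 0.660169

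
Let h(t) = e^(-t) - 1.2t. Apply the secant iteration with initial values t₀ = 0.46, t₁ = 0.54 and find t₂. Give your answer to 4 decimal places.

0.5039

h(0.46) = 0.079284, h(0.54) = -0.065252
t₂ = 0.540000 − (-0.065252)·(0.540000 − 0.460000) / (-0.065252 − 0.079284) = 0.540000 − (-0.005220)/(-0.144535) = 0.503883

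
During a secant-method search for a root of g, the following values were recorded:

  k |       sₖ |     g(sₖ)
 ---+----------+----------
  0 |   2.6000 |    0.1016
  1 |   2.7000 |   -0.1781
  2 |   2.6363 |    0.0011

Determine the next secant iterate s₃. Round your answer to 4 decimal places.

2.6367

s₃ = 2.6363 − 0.0011·(2.6363 − 2.7000) / (0.0011 − (-0.1781))
   = 2.6363 − (-0.000070)/(0.179200) = 2.636691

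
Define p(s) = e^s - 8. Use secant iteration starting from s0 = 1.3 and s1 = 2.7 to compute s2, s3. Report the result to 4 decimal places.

1.8408, 2.0109

p(1.3) = -4.330703, p(2.7) = 6.879732
s2 = 2.700000 − 6.879732·(2.700000 − 1.300000) / (6.879732 − (-4.330703)) = 2.700000 − (9.631624)/(11.210435) = 1.840834
p(1.840834) = -1.698208
s3 = 1.840834 − (-1.698208)·(1.840834 − 2.700000) / (-1.698208 − 6.879732) = 1.840834 − (1.459043)/(-8.577940) = 2.010926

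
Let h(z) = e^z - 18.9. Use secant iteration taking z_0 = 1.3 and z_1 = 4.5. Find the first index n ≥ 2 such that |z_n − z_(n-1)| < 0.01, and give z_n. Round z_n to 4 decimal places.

n = 8, z_n = 2.9391

h(1.3) = -15.230703, h(4.5) = 71.117131
z_2 = 4.500000 − 71.117131·(3.200000)/(86.347835) = 1.864441;  |Δ| = 2.635559
h(1.864441) = -12.447673
z_3 = 1.864441 − (-12.447673)·(-2.635559)/(-83.564804) = 2.257029;  |Δ| = 0.392588
h(2.257029) = -9.345337
z_4 = 2.257029 − (-9.345337)·(0.392588)/(3.102336) = 3.439645;  |Δ| = 1.182616
h(3.439645) = 12.275889
z_5 = 3.439645 − 12.275889·(1.182616)/(21.621226) = 2.768191;  |Δ| = 0.671454
h(2.768191) = -2.970209
z_6 = 2.768191 − (-2.970209)·(-0.671454)/(-15.246098) = 2.899002;  |Δ| = 0.130811
h(2.899002) = -0.743982
z_7 = 2.899002 − (-0.743982)·(0.130811)/(2.226227) = 2.942718;  |Δ| = 0.043716
h(2.942718) = 0.067325
z_8 = 2.942718 − 0.067325·(0.043716)/(0.811307) = 2.939090;  |Δ| = 0.003628
|z_8 − z_7| = 0.003628 < 0.01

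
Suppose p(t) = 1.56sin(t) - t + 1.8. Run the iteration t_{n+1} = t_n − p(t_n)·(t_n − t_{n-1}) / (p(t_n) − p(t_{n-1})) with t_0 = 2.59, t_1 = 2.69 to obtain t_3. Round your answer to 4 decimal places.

2.6018

p(2.59) = 0.027509, p(2.69) = -0.209217
t_2 = 2.690000 − (-0.209217)·(2.690000 − 2.590000) / (-0.209217 − 0.027509) = 2.690000 − (-0.020922)/(-0.236727) = 2.601621
p(2.601621) = 0.000394
t_3 = 2.601621 − 0.000394·(2.601621 − 2.690000) / (0.000394 − (-0.209217)) = 2.601621 − (-0.000035)/(0.209611) = 2.601787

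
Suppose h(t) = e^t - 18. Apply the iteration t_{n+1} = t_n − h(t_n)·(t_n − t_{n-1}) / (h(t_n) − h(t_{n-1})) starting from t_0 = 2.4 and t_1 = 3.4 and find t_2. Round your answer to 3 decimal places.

2.768

h(2.4) = -6.97682, h(3.4) = 11.96410
t_2 = 3.40000 − 11.96410·(3.40000 − 2.40000) / (11.96410 − (-6.97682)) = 3.40000 − (11.96410)/(18.94092) = 2.76835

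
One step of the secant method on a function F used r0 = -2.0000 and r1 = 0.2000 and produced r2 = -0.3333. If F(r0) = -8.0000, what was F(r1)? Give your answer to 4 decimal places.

2.5598

The secant line through (-2.0000, -8.0000) and (0.2000, F(r1)) crosses zero at r2 = -0.3333.
So (-2.0000, -8.0000), (0.2000, F(r1)), (-0.3333, 0) are collinear:
F(r1) = -8.0000 · (0.2000 − (-0.3333)) / (-2.0000 − (-0.3333)) = -8.0000 · (0.533300)/(-1.666700) = 2.559789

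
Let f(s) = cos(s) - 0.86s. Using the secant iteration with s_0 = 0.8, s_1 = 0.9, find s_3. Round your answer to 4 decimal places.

f(0.8) = 0.008707, f(0.9) = -0.152390
s_2 = 0.900000 − (-0.152390)·(0.900000 − 0.800000) / (-0.152390 − 0.008707) = 0.900000 − (-0.015239)/(-0.161097) = 0.805405
f(0.805405) = 0.000172
s_3 = 0.805405 − 0.000172·(0.805405 − 0.900000) / (0.000172 − (-0.152390)) = 0.805405 − (-0.000016)/(0.152562) = 0.805511

0.8055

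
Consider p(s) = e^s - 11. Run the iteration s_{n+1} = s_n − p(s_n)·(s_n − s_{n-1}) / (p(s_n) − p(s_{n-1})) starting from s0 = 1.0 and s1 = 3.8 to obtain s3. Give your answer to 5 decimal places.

p(1.0) = -8.2817182, p(3.8) = 33.7011845
s2 = 3.8000000 − 33.7011845·(3.8000000 − 1.0000000) / (33.7011845 − (-8.2817182)) = 3.8000000 − (94.3633166)/(41.9829027) = 1.5523394
p(1.5523394) = -6.2774949
s3 = 1.5523394 − (-6.2774949)·(1.5523394 − 3.8000000) / (-6.2774949 − 33.7011845) = 1.5523394 − (14.1096781)/(-39.9786794) = 1.9052695

1.90527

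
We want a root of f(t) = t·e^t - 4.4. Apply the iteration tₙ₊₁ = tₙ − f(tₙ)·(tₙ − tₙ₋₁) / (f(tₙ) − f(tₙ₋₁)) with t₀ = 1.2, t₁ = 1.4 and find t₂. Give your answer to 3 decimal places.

1.249

f(1.2) = -0.41586, f(1.4) = 1.27728
t₂ = 1.40000 − 1.27728·(1.40000 − 1.20000) / (1.27728 − (-0.41586)) = 1.40000 − (0.25546)/(1.69314) = 1.24912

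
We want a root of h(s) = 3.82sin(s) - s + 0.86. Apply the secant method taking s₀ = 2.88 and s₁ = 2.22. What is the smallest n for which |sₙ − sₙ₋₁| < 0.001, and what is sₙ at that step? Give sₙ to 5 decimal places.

n = 5, sₙ = 2.65301

h(2.88) = -1.0320741, h(2.22) = 1.6828801
s₂ = 2.2200000 − 1.6828801·(-0.6600000)/(2.7149542) = 2.6291048;  |Δ| = 0.4091048
h(2.6291048) = 0.1040206
s₃ = 2.6291048 − 0.1040206·(0.4091048)/(-1.5788595) = 2.6560580;  |Δ| = 0.0269532
h(2.6560580) = -0.0133356
s₄ = 2.6560580 − (-0.0133356)·(0.0269532)/(-0.1173562) = 2.6529952;  |Δ| = 0.0030628
h(2.6529952) = 0.0000665
s₅ = 2.6529952 − 0.0000665·(-0.0030628)/(0.0134021) = 2.6530104;  |Δ| = 0.0000152
|s₅ − s₄| = 0.0000152 < 0.001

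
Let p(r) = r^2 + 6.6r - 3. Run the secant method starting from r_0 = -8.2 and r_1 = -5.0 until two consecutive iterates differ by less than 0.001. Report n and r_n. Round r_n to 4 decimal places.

n = 6, r_n = -7.0269

p(-8.2) = 10.120000, p(-5.0) = -11.000000
r_2 = -5.000000 − (-11.000000)·(3.200000)/(-21.120000) = -6.666667;  |Δ| = 1.666667
p(-6.666667) = -2.555556
r_3 = -6.666667 − (-2.555556)·(-1.666667)/(8.444444) = -7.171053;  |Δ| = 0.504386
p(-7.171053) = 1.095048
r_4 = -7.171053 − 1.095048·(-0.504386)/(3.650604) = -7.019755;  |Δ| = 0.151297
p(-7.019755) = -0.053421
r_5 = -7.019755 − (-0.053421)·(0.151297)/(-1.148470) = -7.026793;  |Δ| = 0.007038
p(-7.026793) = -0.001015
r_6 = -7.026793 − (-0.001015)·(-0.007038)/(0.052406) = -7.026929;  |Δ| = 0.000136
|r_6 − r_5| = 0.000136 < 0.001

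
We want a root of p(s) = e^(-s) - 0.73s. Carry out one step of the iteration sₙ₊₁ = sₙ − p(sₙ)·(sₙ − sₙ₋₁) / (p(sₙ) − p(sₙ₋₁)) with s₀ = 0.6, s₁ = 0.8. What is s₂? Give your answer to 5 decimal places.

0.69028

p(0.6) = 0.1108116, p(0.8) = -0.1346710
s₂ = 0.8000000 − (-0.1346710)·(0.8000000 − 0.6000000) / (-0.1346710 − 0.1108116) = 0.8000000 − (-0.0269342)/(-0.2454827) = 0.6902806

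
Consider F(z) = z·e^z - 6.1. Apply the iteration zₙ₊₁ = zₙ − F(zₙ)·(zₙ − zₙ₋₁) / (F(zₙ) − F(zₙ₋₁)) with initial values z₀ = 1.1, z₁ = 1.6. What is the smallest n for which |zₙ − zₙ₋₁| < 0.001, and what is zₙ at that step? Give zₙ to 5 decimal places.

F(1.1) = -2.7954174, F(1.6) = 1.8248519
z₂ = 1.6000000 − 1.8248519·(0.5000000)/(4.6202693) = 1.4025167;  |Δ| = 0.1974833
F(1.4025167) = -0.3981824
z₃ = 1.4025167 − (-0.3981824)·(-0.1974833)/(-2.2230343) = 1.4378893;  |Δ| = 0.0353725
F(1.4378893) = -0.0439032
z₄ = 1.4378893 − (-0.0439032)·(0.0353725)/(0.3542793) = 1.4422727;  |Δ| = 0.0043835
F(1.4422727) = 0.0012450
z₅ = 1.4422727 − 0.0012450·(0.0043835)/(0.0451482) = 1.4421518;  |Δ| = 0.0001209
|z₅ − z₄| = 0.0001209 < 0.001

n = 5, zₙ = 1.44215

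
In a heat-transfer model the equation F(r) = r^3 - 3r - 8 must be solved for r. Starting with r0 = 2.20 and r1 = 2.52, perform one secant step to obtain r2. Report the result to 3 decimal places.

F(2.20) = -3.95200, F(2.52) = 0.44301
r2 = 2.52000 − 0.44301·(2.52000 − 2.20000) / (0.44301 − (-3.95200)) = 2.52000 − (0.14176)/(4.39501) = 2.48774

2.488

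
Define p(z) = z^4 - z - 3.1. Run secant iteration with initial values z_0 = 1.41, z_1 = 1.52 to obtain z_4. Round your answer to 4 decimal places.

1.4614

p(1.41) = -0.557458, p(1.52) = 0.717948
z_2 = 1.520000 − 0.717948·(1.520000 − 1.410000) / (0.717948 − (-0.557458)) = 1.520000 − (0.078974)/(1.275407) = 1.458079
p(1.458079) = -0.038226
z_3 = 1.458079 − (-0.038226)·(1.458079 − 1.520000) / (-0.038226 − 0.717948) = 1.458079 − (0.002367)/(-0.756174) = 1.461209
p(1.461209) = -0.002418
z_4 = 1.461209 − (-0.002418)·(1.461209 − 1.458079) / (-0.002418 − (-0.038226)) = 1.461209 − (-0.000008)/(0.035808) = 1.461421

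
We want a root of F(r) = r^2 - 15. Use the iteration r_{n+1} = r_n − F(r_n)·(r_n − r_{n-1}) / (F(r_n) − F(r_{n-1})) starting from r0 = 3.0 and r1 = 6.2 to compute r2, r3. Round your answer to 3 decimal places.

F(3.0) = -6.00000, F(6.2) = 23.44000
r2 = 6.20000 − 23.44000·(6.20000 − 3.00000) / (23.44000 − (-6.00000)) = 6.20000 − (75.00800)/(29.44000) = 3.65217
F(3.65217) = -1.66163
r3 = 3.65217 − (-1.66163)·(3.65217 − 6.20000) / (-1.66163 − 23.44000) = 3.65217 − (4.23353)/(-25.10163) = 3.82083

3.652, 3.821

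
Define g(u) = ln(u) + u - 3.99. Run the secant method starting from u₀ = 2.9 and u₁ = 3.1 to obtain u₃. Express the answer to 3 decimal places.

2.919

g(2.9) = -0.02529, g(3.1) = 0.24140
u₂ = 3.10000 − 0.24140·(3.10000 − 2.90000) / (0.24140 − (-0.02529)) = 3.10000 − (0.04828)/(0.26669) = 2.91897
g(2.91897) = 0.00019
u₃ = 2.91897 − 0.00019·(2.91897 − 3.10000) / (0.00019 − 0.24140) = 2.91897 − (-0.00004)/(-0.24121) = 2.91882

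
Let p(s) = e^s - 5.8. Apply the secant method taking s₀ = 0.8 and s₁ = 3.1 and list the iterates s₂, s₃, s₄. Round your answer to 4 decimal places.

1.2116, 1.4563, 1.8531

p(0.8) = -3.574459, p(3.1) = 16.397951
s₂ = 3.100000 − 16.397951·(3.100000 − 0.800000) / (16.397951 − (-3.574459)) = 3.100000 − (37.715288)/(19.972410) = 1.211631
p(1.211631) = -2.441043
s₃ = 1.211631 − (-2.441043)·(1.211631 − 3.100000) / (-2.441043 − 16.397951) = 1.211631 − (4.609590)/(-18.838994) = 1.456314
p(1.456314) = -1.509883
s₄ = 1.456314 − (-1.509883)·(1.456314 − 1.211631) / (-1.509883 − (-2.441043)) = 1.456314 − (-0.369443)/(0.931160) = 1.853070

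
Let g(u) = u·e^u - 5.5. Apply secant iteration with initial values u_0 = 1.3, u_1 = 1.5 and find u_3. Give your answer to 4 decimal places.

g(1.3) = -0.729914, g(1.5) = 1.222534
u_2 = 1.500000 − 1.222534·(1.500000 − 1.300000) / (1.222534 − (-0.729914)) = 1.500000 − (0.244507)/(1.952448) = 1.374769
g(1.374769) = -0.063938
u_3 = 1.374769 − (-0.063938)·(1.374769 − 1.500000) / (-0.063938 − 1.222534) = 1.374769 − (0.008007)/(-1.286471) = 1.380993

1.3810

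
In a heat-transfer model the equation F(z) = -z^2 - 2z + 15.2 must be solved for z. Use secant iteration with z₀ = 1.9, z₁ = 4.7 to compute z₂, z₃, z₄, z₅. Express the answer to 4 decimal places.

F(1.9) = 7.790000, F(4.7) = -16.290000
z₂ = 4.700000 − (-16.290000)·(4.700000 − 1.900000) / (-16.290000 − 7.790000) = 4.700000 − (-45.612000)/(-24.080000) = 2.805814
F(2.805814) = 1.715780
z₃ = 2.805814 − 1.715780·(2.805814 − 4.700000) / (1.715780 − (-16.290000)) = 2.805814 − (-3.250007)/(18.005780) = 2.986312
F(2.986312) = 0.309317
z₄ = 2.986312 − 0.309317·(2.986312 − 2.805814) / (0.309317 − 1.715780) = 2.986312 − (0.055831)/(-1.406463) = 3.026008
F(3.026008) = -0.008741
z₅ = 3.026008 − (-0.008741)·(3.026008 − 2.986312) / (-0.008741 − 0.309317) = 3.026008 − (-0.000347)/(-0.318058) = 3.024917

2.8058, 2.9863, 3.0260, 3.0249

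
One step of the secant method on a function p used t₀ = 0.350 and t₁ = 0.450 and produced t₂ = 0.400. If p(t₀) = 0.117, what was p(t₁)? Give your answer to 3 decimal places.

The secant line through (0.350, 0.117) and (0.450, p(t₁)) crosses zero at t₂ = 0.400.
So (0.350, 0.117), (0.450, p(t₁)), (0.400, 0) are collinear:
p(t₁) = 0.117 · (0.450 − 0.400) / (0.350 − 0.400) = 0.117 · (0.05000)/(-0.05000) = -0.11700

-0.117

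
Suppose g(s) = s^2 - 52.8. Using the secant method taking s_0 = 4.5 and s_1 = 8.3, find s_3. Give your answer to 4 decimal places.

7.2513

g(4.5) = -32.550000, g(8.3) = 16.090000
s_2 = 8.300000 − 16.090000·(8.300000 − 4.500000) / (16.090000 − (-32.550000)) = 8.300000 − (61.142000)/(48.640000) = 7.042969
g(7.042969) = -3.196591
s_3 = 7.042969 − (-3.196591)·(7.042969 − 8.300000) / (-3.196591 − 16.090000) = 7.042969 − (4.018215)/(-19.286591) = 7.251311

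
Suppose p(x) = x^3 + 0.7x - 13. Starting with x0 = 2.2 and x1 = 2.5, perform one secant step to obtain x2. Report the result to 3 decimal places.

2.247

p(2.2) = -0.81200, p(2.5) = 4.37500
x2 = 2.50000 − 4.37500·(2.50000 − 2.20000) / (4.37500 − (-0.81200)) = 2.50000 − (1.31250)/(5.18700) = 2.24696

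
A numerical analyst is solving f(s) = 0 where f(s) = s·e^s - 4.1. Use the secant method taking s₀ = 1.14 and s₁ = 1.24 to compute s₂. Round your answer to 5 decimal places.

f(1.14) = -0.5354841, f(1.24) = 0.1849607
s₂ = 1.2400000 − 0.1849607·(1.2400000 − 1.1400000) / (0.1849607 − (-0.5354841)) = 1.2400000 − (0.0184961)/(0.7204448) = 1.2143269

1.21433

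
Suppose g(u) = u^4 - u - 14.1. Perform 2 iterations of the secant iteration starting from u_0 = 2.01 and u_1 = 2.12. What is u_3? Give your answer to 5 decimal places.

g(2.01) = 0.2124080, g(2.12) = 3.9796314
u_2 = 2.1200000 − 3.9796314·(2.1200000 − 2.0100000) / (3.9796314 − 0.2124080) = 2.1200000 − (0.4377594)/(3.7672234) = 2.0037979
g(2.0037979) = 0.0180800
u_3 = 2.0037979 − 0.0180800·(2.0037979 − 2.1200000) / (0.0180800 − 3.9796314) = 2.0037979 − (-0.0021009)/(-3.9615514) = 2.0032675

2.00327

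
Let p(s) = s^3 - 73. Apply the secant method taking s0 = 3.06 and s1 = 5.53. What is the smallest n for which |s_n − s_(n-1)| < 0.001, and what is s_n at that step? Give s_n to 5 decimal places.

p(3.06) = -44.3473840, p(5.53) = 96.1123770
s2 = 5.5300000 − 96.1123770·(2.4700000)/(140.4597610) = 3.8398535;  |Δ| = 1.6901465
p(3.8398535) = -16.3833757
s3 = 3.8398535 − (-16.3833757)·(-1.6901465)/(-112.4957527) = 4.0859989;  |Δ| = 0.2461453
p(4.0859989) = -4.7826694
s4 = 4.0859989 − (-4.7826694)·(0.2461453)/(11.6007063) = 4.1874782;  |Δ| = 0.1014793
p(4.1874782) = 0.4273185
s5 = 4.1874782 − 0.4273185·(0.1014793)/(5.2099879) = 4.1791549;  |Δ| = 0.0083232
p(4.1791549) = -0.0096553
s6 = 4.1791549 − (-0.0096553)·(-0.0083232)/(-0.4369738) = 4.1793388;  |Δ| = 0.0001839
|s6 − s5| = 0.0001839 < 0.001

n = 6, s_n = 4.17934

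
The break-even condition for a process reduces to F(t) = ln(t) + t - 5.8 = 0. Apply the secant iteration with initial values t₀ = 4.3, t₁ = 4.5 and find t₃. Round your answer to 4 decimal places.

4.3336

F(4.3) = -0.041385, F(4.5) = 0.204077
t₂ = 4.500000 − 0.204077·(4.500000 − 4.300000) / (0.204077 − (-0.041385)) = 4.500000 − (0.040815)/(0.245462) = 4.333720
F(4.333720) = 0.000146
t₃ = 4.333720 − 0.000146·(4.333720 − 4.500000) / (0.000146 − 0.204077) = 4.333720 − (-0.000024)/(-0.203931) = 4.333601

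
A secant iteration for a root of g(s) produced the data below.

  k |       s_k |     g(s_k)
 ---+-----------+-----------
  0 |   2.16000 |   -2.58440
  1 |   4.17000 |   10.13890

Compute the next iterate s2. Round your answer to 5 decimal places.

s2 = 4.17000 − 10.13890·(4.17000 − 2.16000) / (10.13890 − (-2.58440))
   = 4.17000 − (20.3791890)/(12.7233000) = 2.5682780

2.56828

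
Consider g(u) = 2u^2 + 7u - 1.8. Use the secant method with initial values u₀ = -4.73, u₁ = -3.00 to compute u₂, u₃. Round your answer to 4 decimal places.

g(-4.73) = 9.835800, g(-3.00) = -4.800000
u₂ = -3.000000 − (-4.800000)·(-3.000000 − (-4.730000)) / (-4.800000 − 9.835800) = -3.000000 − (-8.304000)/(-14.635800) = -3.567376
g(-3.567376) = -1.319290
u₃ = -3.567376 − (-1.319290)·(-3.567376 − (-3.000000)) / (-1.319290 − (-4.800000)) = -3.567376 − (0.748533)/(3.480710) = -3.782428

-3.5674, -3.7824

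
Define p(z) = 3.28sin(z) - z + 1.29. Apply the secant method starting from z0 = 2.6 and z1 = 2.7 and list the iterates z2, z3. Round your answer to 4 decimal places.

2.6979, 2.6979

p(2.6) = 0.380844, p(2.7) = -0.008194
z2 = 2.700000 − (-0.008194)·(2.700000 − 2.600000) / (-0.008194 − 0.380844) = 2.700000 − (-0.000819)/(-0.389038) = 2.697894
p(2.697894) = 0.000155
z3 = 2.697894 − 0.000155·(2.697894 − 2.700000) / (0.000155 − (-0.008194)) = 2.697894 − (0.000000)/(0.008349) = 2.697933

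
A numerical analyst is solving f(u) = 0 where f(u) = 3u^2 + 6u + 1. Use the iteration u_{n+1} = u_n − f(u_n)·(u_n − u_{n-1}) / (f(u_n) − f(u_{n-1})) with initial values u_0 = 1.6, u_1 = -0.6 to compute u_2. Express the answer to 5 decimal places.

-0.43111

f(1.6) = 18.2800000, f(-0.6) = -1.5200000
u_2 = -0.6000000 − (-1.5200000)·(-0.6000000 − 1.6000000) / (-1.5200000 − 18.2800000) = -0.6000000 − (3.3440000)/(-19.8000000) = -0.4311111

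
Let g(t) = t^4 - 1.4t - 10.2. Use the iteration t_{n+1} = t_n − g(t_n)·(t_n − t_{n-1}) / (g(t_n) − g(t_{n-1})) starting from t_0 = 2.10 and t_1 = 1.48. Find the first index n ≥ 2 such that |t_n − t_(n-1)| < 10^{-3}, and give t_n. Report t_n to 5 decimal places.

n = 6, t_n = 1.89335

g(2.10) = 6.3081000, g(1.48) = -7.4741478
t_2 = 1.4800000 − (-7.4741478)·(-0.6200000)/(-13.7822478) = 1.8162276;  |Δ| = 0.3362276
g(1.8162276) = -1.8614119
t_3 = 1.8162276 − (-1.8614119)·(0.3362276)/(5.6127360) = 1.9277343;  |Δ| = 0.1115068
g(1.9277343) = 0.9110143
t_4 = 1.9277343 − 0.9110143·(0.1115068)/(2.7724261) = 1.8910934;  |Δ| = 0.0366409
g(1.8910934) = -0.0580793
t_5 = 1.8910934 − (-0.0580793)·(-0.0366409)/(-0.9690936) = 1.8932894;  |Δ| = 0.0021959
g(1.8932894) = -0.0016454
t_6 = 1.8932894 − (-0.0016454)·(0.0021959)/(0.0564340) = 1.8933534;  |Δ| = 0.0000640
|t_6 − t_5| = 0.0000640 < 10^{-3}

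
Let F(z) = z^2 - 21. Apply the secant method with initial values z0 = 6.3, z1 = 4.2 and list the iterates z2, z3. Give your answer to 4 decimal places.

4.5200, 4.5853

F(6.3) = 18.690000, F(4.2) = -3.360000
z2 = 4.200000 − (-3.360000)·(4.200000 − 6.300000) / (-3.360000 − 18.690000) = 4.200000 − (7.056000)/(-22.050000) = 4.520000
F(4.520000) = -0.569600
z3 = 4.520000 − (-0.569600)·(4.520000 − 4.200000) / (-0.569600 − (-3.360000)) = 4.520000 − (-0.182272)/(2.790400) = 4.585321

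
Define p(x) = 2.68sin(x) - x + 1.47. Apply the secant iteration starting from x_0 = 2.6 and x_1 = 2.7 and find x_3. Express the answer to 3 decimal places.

p(2.6) = 0.25154, p(2.7) = -0.08462
x_2 = 2.70000 − (-0.08462)·(2.70000 − 2.60000) / (-0.08462 − 0.25154) = 2.70000 − (-0.00846)/(-0.33617) = 2.67483
p(2.67483) = 0.00117
x_3 = 2.67483 − 0.00117·(2.67483 − 2.70000) / (0.00117 − (-0.08462)) = 2.67483 − (-0.00003)/(0.08579) = 2.67517

2.675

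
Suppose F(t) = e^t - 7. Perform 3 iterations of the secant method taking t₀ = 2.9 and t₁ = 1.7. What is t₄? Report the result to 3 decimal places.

F(2.9) = 11.17415, F(1.7) = -1.52605
t₂ = 1.70000 − (-1.52605)·(1.70000 − 2.90000) / (-1.52605 − 11.17415) = 1.70000 − (1.83126)/(-12.70020) = 1.84419
F(1.84419) = -0.67701
t₃ = 1.84419 − (-0.67701)·(1.84419 − 1.70000) / (-0.67701 − (-1.52605)) = 1.84419 − (-0.09762)/(0.84904) = 1.95917
F(1.95917) = 0.09343
t₄ = 1.95917 − 0.09343·(1.95917 − 1.84419) / (0.09343 − (-0.67701)) = 1.95917 − (0.01074)/(0.77044) = 1.94523

1.945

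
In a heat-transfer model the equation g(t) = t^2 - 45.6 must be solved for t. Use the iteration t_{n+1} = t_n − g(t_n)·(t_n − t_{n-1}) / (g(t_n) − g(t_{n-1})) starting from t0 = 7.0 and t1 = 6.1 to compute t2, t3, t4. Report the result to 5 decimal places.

g(7.0) = 3.4000000, g(6.1) = -8.3900000
t2 = 6.1000000 − (-8.3900000)·(6.1000000 − 7.0000000) / (-8.3900000 − 3.4000000) = 6.1000000 − (7.5510000)/(-11.7900000) = 6.7404580
g(6.7404580) = -0.1662257
t3 = 6.7404580 − (-0.1662257)·(6.7404580 − 6.1000000) / (-0.1662257 − (-8.3900000)) = 6.7404580 − (-0.1064606)/(8.2237743) = 6.7534035
g(6.7534035) = 0.0084586
t4 = 6.7534035 − 0.0084586·(6.7534035 − 6.7404580) / (0.0084586 − (-0.1662257)) = 6.7534035 − (0.0001095)/(0.1746844) = 6.7527766

6.74046, 6.75340, 6.75278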